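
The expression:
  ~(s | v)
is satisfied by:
  {v: False, s: False}


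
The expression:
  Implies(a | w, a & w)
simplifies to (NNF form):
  (a & w) | (~a & ~w)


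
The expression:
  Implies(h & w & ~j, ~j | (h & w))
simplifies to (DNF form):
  True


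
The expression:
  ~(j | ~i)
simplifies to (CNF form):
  i & ~j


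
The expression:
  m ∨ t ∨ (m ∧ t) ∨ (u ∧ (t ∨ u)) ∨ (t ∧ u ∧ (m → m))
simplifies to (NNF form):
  m ∨ t ∨ u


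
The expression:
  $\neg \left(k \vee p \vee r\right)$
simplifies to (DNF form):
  $\neg k \wedge \neg p \wedge \neg r$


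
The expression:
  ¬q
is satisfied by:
  {q: False}


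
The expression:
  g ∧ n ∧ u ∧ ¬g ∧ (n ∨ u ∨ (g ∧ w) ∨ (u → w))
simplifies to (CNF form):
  False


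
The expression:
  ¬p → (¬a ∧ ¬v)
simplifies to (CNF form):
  (p ∨ ¬a) ∧ (p ∨ ¬v)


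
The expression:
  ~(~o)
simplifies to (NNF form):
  o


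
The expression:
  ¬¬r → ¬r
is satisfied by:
  {r: False}


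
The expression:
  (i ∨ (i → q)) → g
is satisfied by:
  {g: True}


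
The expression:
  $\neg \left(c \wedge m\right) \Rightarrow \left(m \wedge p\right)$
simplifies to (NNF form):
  $m \wedge \left(c \vee p\right)$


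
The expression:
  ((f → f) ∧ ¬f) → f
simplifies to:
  f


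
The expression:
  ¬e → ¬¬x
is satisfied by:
  {x: True, e: True}
  {x: True, e: False}
  {e: True, x: False}


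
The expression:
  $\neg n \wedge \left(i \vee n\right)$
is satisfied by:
  {i: True, n: False}


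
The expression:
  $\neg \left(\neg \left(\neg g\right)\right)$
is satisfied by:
  {g: False}


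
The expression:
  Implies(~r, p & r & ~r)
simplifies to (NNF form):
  r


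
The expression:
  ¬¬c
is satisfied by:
  {c: True}


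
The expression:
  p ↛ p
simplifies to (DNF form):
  False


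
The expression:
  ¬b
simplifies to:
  ¬b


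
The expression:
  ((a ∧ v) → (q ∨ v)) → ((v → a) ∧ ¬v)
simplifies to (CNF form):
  ¬v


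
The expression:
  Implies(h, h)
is always true.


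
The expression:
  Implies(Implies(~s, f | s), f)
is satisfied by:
  {f: True, s: False}
  {s: False, f: False}
  {s: True, f: True}


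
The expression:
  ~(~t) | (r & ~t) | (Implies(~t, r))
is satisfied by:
  {r: True, t: True}
  {r: True, t: False}
  {t: True, r: False}


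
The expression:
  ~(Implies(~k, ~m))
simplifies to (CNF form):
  m & ~k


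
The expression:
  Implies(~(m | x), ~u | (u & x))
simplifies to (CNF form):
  m | x | ~u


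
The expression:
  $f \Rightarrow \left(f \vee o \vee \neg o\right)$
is always true.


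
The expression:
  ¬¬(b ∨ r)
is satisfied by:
  {r: True, b: True}
  {r: True, b: False}
  {b: True, r: False}


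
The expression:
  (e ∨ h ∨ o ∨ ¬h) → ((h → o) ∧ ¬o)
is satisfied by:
  {o: False, h: False}


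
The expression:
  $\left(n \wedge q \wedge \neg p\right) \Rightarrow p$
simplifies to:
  $p \vee \neg n \vee \neg q$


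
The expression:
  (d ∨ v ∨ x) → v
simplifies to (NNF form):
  v ∨ (¬d ∧ ¬x)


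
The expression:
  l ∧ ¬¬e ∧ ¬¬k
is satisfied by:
  {k: True, e: True, l: True}


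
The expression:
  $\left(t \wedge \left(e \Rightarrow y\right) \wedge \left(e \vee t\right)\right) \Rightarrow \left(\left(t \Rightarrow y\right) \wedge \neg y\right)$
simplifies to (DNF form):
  $\left(e \wedge \neg y\right) \vee \neg t$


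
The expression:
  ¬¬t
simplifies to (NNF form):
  t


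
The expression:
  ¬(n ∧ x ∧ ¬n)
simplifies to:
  True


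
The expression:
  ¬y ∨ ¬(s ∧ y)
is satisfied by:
  {s: False, y: False}
  {y: True, s: False}
  {s: True, y: False}


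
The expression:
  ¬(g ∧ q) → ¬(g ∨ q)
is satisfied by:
  {q: False, g: False}
  {g: True, q: True}


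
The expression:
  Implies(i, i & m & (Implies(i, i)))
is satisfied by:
  {m: True, i: False}
  {i: False, m: False}
  {i: True, m: True}


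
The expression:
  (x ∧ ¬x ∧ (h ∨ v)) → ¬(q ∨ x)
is always true.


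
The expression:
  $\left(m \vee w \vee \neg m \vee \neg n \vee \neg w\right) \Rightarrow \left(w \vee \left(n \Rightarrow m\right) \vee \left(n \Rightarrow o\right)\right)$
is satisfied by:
  {o: True, m: True, w: True, n: False}
  {o: True, m: True, w: False, n: False}
  {o: True, w: True, m: False, n: False}
  {o: True, w: False, m: False, n: False}
  {m: True, w: True, o: False, n: False}
  {m: True, w: False, o: False, n: False}
  {w: True, o: False, m: False, n: False}
  {w: False, o: False, m: False, n: False}
  {n: True, o: True, m: True, w: True}
  {n: True, o: True, m: True, w: False}
  {n: True, o: True, w: True, m: False}
  {n: True, o: True, w: False, m: False}
  {n: True, m: True, w: True, o: False}
  {n: True, m: True, w: False, o: False}
  {n: True, w: True, m: False, o: False}


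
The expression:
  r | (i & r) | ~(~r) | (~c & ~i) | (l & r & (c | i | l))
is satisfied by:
  {r: True, c: False, i: False}
  {r: True, i: True, c: False}
  {r: True, c: True, i: False}
  {r: True, i: True, c: True}
  {i: False, c: False, r: False}


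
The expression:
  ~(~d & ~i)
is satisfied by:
  {i: True, d: True}
  {i: True, d: False}
  {d: True, i: False}


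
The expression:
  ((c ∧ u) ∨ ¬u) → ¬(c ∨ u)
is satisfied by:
  {c: False}


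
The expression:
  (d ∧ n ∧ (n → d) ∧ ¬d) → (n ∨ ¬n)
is always true.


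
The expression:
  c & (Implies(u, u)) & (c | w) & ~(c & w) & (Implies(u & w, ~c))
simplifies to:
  c & ~w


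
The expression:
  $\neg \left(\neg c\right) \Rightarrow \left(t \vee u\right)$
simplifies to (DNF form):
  $t \vee u \vee \neg c$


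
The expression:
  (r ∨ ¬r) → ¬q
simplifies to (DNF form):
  ¬q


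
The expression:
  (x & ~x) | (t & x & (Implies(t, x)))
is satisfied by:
  {t: True, x: True}


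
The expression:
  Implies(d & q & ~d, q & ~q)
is always true.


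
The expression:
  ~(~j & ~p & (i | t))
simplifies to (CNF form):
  (j | p | ~i) & (j | p | ~t)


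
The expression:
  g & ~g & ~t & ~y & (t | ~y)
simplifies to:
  False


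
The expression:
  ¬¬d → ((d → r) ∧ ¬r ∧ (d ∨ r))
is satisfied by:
  {d: False}


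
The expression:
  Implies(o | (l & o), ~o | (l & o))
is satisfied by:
  {l: True, o: False}
  {o: False, l: False}
  {o: True, l: True}


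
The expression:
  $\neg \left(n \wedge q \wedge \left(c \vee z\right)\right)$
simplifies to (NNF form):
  $\left(\neg c \wedge \neg z\right) \vee \neg n \vee \neg q$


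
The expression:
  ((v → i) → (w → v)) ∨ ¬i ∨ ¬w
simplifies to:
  v ∨ ¬i ∨ ¬w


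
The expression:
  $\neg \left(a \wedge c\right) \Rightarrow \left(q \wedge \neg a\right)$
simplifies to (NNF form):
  $\left(a \wedge c\right) \vee \left(q \wedge \neg a\right)$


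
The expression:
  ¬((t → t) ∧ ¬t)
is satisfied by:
  {t: True}


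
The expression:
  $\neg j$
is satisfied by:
  {j: False}


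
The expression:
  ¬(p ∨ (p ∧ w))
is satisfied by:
  {p: False}


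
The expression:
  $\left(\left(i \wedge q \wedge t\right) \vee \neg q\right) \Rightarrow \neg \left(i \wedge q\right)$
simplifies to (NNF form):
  $\neg i \vee \neg q \vee \neg t$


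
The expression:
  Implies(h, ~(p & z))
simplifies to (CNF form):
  ~h | ~p | ~z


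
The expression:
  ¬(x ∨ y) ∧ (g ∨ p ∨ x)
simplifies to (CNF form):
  ¬x ∧ ¬y ∧ (g ∨ p)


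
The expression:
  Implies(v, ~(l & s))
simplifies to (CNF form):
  ~l | ~s | ~v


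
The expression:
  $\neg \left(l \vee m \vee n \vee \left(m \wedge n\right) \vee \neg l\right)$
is never true.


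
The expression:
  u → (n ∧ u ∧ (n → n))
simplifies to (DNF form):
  n ∨ ¬u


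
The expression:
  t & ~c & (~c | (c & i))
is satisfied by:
  {t: True, c: False}


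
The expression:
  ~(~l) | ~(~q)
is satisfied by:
  {q: True, l: True}
  {q: True, l: False}
  {l: True, q: False}


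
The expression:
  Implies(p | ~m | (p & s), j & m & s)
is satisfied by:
  {m: True, s: True, j: True, p: False}
  {m: True, s: True, j: False, p: False}
  {m: True, j: True, p: False, s: False}
  {m: True, j: False, p: False, s: False}
  {m: True, s: True, p: True, j: True}


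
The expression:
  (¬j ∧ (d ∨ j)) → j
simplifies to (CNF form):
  j ∨ ¬d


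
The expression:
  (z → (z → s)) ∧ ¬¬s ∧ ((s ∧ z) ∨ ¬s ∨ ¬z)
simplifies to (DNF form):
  s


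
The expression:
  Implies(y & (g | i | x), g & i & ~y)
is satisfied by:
  {g: False, i: False, y: False, x: False}
  {x: True, g: False, i: False, y: False}
  {i: True, x: False, g: False, y: False}
  {x: True, i: True, g: False, y: False}
  {g: True, x: False, i: False, y: False}
  {x: True, g: True, i: False, y: False}
  {i: True, g: True, x: False, y: False}
  {x: True, i: True, g: True, y: False}
  {y: True, x: False, g: False, i: False}


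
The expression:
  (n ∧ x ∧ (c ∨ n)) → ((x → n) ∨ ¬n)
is always true.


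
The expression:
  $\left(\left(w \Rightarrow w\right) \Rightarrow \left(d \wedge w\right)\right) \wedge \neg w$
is never true.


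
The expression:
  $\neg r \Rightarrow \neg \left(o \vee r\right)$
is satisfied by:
  {r: True, o: False}
  {o: False, r: False}
  {o: True, r: True}


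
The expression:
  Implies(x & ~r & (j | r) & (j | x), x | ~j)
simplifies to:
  True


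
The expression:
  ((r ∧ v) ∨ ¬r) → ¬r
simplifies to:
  ¬r ∨ ¬v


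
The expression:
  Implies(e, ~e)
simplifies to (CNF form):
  ~e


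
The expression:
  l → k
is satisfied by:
  {k: True, l: False}
  {l: False, k: False}
  {l: True, k: True}


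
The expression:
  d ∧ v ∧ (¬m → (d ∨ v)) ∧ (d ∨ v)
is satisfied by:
  {d: True, v: True}


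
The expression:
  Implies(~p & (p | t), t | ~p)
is always true.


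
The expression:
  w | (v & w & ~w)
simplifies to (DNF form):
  w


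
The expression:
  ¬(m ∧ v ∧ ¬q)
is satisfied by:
  {q: True, m: False, v: False}
  {m: False, v: False, q: False}
  {v: True, q: True, m: False}
  {v: True, m: False, q: False}
  {q: True, m: True, v: False}
  {m: True, q: False, v: False}
  {v: True, m: True, q: True}


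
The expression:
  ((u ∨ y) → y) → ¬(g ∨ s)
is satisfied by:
  {u: True, g: False, s: False, y: False}
  {y: False, g: False, u: False, s: False}
  {y: True, u: True, g: False, s: False}
  {y: True, g: False, u: False, s: False}
  {s: True, u: True, y: False, g: False}
  {u: True, g: True, y: False, s: False}
  {s: True, u: True, g: True, y: False}


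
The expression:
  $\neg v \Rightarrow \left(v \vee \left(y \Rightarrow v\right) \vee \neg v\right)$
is always true.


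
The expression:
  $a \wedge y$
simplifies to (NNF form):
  $a \wedge y$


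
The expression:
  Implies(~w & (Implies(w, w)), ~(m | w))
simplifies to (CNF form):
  w | ~m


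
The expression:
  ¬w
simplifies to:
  ¬w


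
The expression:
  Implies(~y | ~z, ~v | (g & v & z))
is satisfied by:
  {z: True, y: True, g: True, v: False}
  {z: True, y: True, g: False, v: False}
  {z: True, g: True, y: False, v: False}
  {z: True, g: False, y: False, v: False}
  {y: True, g: True, z: False, v: False}
  {y: True, z: False, g: False, v: False}
  {y: False, g: True, z: False, v: False}
  {y: False, z: False, g: False, v: False}
  {z: True, v: True, y: True, g: True}
  {z: True, v: True, y: True, g: False}
  {z: True, v: True, g: True, y: False}


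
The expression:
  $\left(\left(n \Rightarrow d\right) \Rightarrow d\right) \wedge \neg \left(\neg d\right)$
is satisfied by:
  {d: True}


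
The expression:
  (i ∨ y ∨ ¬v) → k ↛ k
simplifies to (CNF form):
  v ∧ ¬i ∧ ¬y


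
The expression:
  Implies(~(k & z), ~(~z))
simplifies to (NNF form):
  z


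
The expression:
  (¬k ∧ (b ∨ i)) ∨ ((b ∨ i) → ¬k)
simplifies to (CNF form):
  (¬b ∨ ¬k) ∧ (¬i ∨ ¬k)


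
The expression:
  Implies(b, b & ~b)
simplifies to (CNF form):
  ~b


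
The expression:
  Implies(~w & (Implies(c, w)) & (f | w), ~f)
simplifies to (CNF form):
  c | w | ~f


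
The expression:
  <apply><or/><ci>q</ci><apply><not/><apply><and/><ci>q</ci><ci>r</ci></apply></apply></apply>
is always true.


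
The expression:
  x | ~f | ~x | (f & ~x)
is always true.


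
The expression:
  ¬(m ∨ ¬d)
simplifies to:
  d ∧ ¬m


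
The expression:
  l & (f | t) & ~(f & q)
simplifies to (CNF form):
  l & (f | t) & (~f | ~q)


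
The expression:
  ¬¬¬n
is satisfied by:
  {n: False}


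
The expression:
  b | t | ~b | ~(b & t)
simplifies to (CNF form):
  True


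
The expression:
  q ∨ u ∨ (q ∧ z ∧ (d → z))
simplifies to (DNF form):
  q ∨ u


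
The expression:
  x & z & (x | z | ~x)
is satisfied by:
  {z: True, x: True}


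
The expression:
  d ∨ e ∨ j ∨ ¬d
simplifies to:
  True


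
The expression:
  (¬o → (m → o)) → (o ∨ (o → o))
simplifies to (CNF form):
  True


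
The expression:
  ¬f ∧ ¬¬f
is never true.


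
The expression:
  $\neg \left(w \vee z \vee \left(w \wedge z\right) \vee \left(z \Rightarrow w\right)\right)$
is never true.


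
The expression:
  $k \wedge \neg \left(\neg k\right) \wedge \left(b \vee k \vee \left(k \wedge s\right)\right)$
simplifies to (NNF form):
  $k$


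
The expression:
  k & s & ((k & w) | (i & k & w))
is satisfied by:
  {s: True, w: True, k: True}


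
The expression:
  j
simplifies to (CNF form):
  j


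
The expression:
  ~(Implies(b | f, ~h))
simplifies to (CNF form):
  h & (b | f)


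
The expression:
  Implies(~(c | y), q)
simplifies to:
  c | q | y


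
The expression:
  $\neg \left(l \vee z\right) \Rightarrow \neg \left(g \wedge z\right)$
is always true.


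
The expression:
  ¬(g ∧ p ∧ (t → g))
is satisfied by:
  {p: False, g: False}
  {g: True, p: False}
  {p: True, g: False}


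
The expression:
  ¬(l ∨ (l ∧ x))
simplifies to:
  ¬l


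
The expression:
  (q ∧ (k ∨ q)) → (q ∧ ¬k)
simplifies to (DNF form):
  ¬k ∨ ¬q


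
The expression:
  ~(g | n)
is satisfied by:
  {n: False, g: False}


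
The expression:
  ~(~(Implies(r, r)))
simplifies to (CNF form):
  True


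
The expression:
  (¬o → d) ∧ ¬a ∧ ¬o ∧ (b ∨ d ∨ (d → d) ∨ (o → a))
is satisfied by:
  {d: True, o: False, a: False}


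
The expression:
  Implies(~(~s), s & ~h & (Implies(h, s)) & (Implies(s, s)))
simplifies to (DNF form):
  ~h | ~s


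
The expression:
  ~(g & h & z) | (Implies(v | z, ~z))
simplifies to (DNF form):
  ~g | ~h | ~z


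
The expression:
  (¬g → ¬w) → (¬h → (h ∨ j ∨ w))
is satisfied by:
  {h: True, w: True, j: True}
  {h: True, w: True, j: False}
  {h: True, j: True, w: False}
  {h: True, j: False, w: False}
  {w: True, j: True, h: False}
  {w: True, j: False, h: False}
  {j: True, w: False, h: False}


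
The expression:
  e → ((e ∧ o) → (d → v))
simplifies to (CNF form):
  v ∨ ¬d ∨ ¬e ∨ ¬o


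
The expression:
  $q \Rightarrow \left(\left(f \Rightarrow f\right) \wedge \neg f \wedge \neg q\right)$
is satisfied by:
  {q: False}


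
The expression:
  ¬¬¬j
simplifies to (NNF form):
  ¬j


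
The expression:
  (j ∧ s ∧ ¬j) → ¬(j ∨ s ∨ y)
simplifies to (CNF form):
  True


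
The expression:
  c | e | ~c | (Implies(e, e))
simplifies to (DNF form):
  True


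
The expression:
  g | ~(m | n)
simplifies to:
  g | (~m & ~n)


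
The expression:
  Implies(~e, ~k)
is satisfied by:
  {e: True, k: False}
  {k: False, e: False}
  {k: True, e: True}


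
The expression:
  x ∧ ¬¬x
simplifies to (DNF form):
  x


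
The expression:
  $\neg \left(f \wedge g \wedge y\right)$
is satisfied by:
  {g: False, y: False, f: False}
  {f: True, g: False, y: False}
  {y: True, g: False, f: False}
  {f: True, y: True, g: False}
  {g: True, f: False, y: False}
  {f: True, g: True, y: False}
  {y: True, g: True, f: False}


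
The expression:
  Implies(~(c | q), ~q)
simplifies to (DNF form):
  True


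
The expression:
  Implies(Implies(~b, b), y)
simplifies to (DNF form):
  y | ~b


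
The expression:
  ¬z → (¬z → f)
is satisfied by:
  {z: True, f: True}
  {z: True, f: False}
  {f: True, z: False}


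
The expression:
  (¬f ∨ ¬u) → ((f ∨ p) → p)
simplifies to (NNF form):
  p ∨ u ∨ ¬f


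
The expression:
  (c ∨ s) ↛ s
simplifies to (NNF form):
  c ∧ ¬s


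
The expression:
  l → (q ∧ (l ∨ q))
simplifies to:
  q ∨ ¬l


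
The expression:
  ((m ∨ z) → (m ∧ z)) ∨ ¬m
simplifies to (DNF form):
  z ∨ ¬m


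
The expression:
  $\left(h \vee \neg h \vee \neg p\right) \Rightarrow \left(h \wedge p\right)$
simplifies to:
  $h \wedge p$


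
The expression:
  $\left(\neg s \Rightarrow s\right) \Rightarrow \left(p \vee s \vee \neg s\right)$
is always true.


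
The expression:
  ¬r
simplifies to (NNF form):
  ¬r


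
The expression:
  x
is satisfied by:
  {x: True}


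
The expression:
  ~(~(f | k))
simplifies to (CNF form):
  f | k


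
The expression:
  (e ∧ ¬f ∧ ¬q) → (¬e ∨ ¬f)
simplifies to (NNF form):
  True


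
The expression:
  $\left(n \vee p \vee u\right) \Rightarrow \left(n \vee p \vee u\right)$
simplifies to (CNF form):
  $\text{True}$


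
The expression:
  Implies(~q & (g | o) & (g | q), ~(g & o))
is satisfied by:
  {q: True, g: False, o: False}
  {g: False, o: False, q: False}
  {q: True, o: True, g: False}
  {o: True, g: False, q: False}
  {q: True, g: True, o: False}
  {g: True, q: False, o: False}
  {q: True, o: True, g: True}


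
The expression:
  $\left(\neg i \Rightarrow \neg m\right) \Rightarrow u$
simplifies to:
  $u \vee \left(m \wedge \neg i\right)$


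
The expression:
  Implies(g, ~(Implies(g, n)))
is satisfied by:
  {g: False, n: False}
  {n: True, g: False}
  {g: True, n: False}


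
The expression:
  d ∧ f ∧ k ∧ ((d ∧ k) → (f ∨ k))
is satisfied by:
  {d: True, f: True, k: True}


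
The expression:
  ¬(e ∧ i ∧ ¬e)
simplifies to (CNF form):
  True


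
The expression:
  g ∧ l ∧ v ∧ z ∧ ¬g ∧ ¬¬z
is never true.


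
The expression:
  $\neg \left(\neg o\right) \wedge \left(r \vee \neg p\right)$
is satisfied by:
  {r: True, o: True, p: False}
  {o: True, p: False, r: False}
  {r: True, p: True, o: True}


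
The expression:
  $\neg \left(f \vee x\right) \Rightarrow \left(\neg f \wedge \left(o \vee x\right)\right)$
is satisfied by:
  {x: True, o: True, f: True}
  {x: True, o: True, f: False}
  {x: True, f: True, o: False}
  {x: True, f: False, o: False}
  {o: True, f: True, x: False}
  {o: True, f: False, x: False}
  {f: True, o: False, x: False}


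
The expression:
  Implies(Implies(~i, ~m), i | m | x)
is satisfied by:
  {i: True, x: True, m: True}
  {i: True, x: True, m: False}
  {i: True, m: True, x: False}
  {i: True, m: False, x: False}
  {x: True, m: True, i: False}
  {x: True, m: False, i: False}
  {m: True, x: False, i: False}


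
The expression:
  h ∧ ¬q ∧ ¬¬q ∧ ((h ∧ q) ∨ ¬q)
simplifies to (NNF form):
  False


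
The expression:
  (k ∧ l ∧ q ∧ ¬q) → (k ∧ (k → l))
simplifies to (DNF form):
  True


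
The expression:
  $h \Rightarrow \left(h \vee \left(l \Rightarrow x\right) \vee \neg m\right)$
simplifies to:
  $\text{True}$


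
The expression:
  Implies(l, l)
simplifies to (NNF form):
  True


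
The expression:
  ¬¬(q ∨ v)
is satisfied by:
  {q: True, v: True}
  {q: True, v: False}
  {v: True, q: False}


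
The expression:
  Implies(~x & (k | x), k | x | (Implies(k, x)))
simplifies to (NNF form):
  True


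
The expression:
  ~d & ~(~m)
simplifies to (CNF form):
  m & ~d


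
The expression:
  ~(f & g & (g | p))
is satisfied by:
  {g: False, f: False}
  {f: True, g: False}
  {g: True, f: False}


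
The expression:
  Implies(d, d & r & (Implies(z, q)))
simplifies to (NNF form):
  ~d | (q & r) | (r & ~z)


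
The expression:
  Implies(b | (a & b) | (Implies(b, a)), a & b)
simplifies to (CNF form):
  a & b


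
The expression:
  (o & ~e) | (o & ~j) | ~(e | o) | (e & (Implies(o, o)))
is always true.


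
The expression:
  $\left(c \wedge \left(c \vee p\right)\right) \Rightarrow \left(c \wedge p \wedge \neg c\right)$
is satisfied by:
  {c: False}


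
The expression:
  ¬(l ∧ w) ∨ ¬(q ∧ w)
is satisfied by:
  {l: False, q: False, w: False}
  {w: True, l: False, q: False}
  {q: True, l: False, w: False}
  {w: True, q: True, l: False}
  {l: True, w: False, q: False}
  {w: True, l: True, q: False}
  {q: True, l: True, w: False}


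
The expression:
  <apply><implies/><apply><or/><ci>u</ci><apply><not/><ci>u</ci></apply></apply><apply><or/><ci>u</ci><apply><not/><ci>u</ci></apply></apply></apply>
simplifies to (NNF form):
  <true/>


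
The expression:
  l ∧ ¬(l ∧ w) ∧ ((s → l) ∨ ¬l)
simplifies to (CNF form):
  l ∧ ¬w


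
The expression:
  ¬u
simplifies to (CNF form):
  ¬u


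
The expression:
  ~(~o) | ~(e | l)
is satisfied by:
  {o: True, e: False, l: False}
  {o: True, l: True, e: False}
  {o: True, e: True, l: False}
  {o: True, l: True, e: True}
  {l: False, e: False, o: False}


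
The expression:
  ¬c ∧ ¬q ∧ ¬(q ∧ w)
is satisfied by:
  {q: False, c: False}


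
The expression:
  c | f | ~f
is always true.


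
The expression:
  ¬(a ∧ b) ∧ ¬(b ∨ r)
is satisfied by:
  {r: False, b: False}


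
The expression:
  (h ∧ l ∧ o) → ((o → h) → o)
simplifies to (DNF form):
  True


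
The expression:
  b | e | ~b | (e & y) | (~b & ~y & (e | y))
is always true.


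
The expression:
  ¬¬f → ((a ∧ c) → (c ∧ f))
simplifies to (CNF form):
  True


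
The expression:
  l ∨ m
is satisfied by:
  {m: True, l: True}
  {m: True, l: False}
  {l: True, m: False}


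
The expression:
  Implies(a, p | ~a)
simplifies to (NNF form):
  p | ~a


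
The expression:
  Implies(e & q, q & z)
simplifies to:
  z | ~e | ~q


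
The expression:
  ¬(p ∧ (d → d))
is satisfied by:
  {p: False}


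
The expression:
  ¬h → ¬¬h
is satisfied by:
  {h: True}


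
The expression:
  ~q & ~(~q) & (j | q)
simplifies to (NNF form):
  False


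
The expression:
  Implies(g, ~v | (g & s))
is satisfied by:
  {s: True, g: False, v: False}
  {g: False, v: False, s: False}
  {v: True, s: True, g: False}
  {v: True, g: False, s: False}
  {s: True, g: True, v: False}
  {g: True, s: False, v: False}
  {v: True, g: True, s: True}


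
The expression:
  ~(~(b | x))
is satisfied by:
  {b: True, x: True}
  {b: True, x: False}
  {x: True, b: False}


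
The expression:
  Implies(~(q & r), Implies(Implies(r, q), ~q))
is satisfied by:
  {r: True, q: False}
  {q: False, r: False}
  {q: True, r: True}


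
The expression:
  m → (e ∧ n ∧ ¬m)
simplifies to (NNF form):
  ¬m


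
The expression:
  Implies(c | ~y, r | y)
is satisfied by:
  {r: True, y: True}
  {r: True, y: False}
  {y: True, r: False}


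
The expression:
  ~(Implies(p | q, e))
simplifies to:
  ~e & (p | q)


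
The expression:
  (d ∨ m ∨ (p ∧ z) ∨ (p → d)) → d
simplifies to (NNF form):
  d ∨ (p ∧ ¬m ∧ ¬z)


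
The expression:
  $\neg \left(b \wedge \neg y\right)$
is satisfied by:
  {y: True, b: False}
  {b: False, y: False}
  {b: True, y: True}


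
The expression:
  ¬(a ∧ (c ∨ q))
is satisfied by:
  {q: False, a: False, c: False}
  {c: True, q: False, a: False}
  {q: True, c: False, a: False}
  {c: True, q: True, a: False}
  {a: True, c: False, q: False}


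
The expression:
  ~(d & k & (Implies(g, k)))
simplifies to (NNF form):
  ~d | ~k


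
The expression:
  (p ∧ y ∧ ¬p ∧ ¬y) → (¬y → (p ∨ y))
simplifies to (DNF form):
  True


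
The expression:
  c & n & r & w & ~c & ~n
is never true.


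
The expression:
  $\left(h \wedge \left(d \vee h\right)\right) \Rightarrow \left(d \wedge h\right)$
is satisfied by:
  {d: True, h: False}
  {h: False, d: False}
  {h: True, d: True}


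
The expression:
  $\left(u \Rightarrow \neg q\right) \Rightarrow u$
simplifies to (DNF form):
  $u$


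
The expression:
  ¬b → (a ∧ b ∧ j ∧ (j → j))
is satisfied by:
  {b: True}


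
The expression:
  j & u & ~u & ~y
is never true.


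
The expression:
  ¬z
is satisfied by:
  {z: False}


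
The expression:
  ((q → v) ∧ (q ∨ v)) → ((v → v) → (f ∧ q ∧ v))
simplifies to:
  (f ∧ q) ∨ ¬v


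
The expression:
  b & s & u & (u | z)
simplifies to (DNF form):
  b & s & u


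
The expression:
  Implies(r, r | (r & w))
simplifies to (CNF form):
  True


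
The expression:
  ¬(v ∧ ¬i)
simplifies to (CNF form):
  i ∨ ¬v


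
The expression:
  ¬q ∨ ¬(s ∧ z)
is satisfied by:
  {s: False, q: False, z: False}
  {z: True, s: False, q: False}
  {q: True, s: False, z: False}
  {z: True, q: True, s: False}
  {s: True, z: False, q: False}
  {z: True, s: True, q: False}
  {q: True, s: True, z: False}


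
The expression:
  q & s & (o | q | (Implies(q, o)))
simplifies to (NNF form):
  q & s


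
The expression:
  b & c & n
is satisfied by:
  {c: True, b: True, n: True}


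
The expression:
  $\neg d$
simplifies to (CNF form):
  $\neg d$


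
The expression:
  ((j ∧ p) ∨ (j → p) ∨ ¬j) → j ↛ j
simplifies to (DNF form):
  j ∧ ¬p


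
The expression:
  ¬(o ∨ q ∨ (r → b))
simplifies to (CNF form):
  r ∧ ¬b ∧ ¬o ∧ ¬q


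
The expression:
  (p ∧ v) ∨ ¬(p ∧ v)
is always true.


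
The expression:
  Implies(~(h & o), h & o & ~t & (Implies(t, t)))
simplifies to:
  h & o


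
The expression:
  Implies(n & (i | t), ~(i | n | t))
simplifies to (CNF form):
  (~i | ~n) & (~n | ~t)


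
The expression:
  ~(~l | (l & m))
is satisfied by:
  {l: True, m: False}


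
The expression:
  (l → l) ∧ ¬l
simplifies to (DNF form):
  ¬l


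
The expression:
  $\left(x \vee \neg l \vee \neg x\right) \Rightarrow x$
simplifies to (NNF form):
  $x$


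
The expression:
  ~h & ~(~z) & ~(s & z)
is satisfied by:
  {z: True, h: False, s: False}


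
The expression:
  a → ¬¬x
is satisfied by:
  {x: True, a: False}
  {a: False, x: False}
  {a: True, x: True}


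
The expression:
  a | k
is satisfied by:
  {a: True, k: True}
  {a: True, k: False}
  {k: True, a: False}


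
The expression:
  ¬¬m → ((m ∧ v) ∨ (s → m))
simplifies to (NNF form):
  True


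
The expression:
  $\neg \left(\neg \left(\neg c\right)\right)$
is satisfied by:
  {c: False}


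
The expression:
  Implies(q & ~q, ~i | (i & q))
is always true.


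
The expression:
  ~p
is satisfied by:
  {p: False}


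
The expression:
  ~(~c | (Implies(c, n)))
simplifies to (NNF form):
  c & ~n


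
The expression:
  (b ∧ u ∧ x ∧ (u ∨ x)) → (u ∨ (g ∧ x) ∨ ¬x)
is always true.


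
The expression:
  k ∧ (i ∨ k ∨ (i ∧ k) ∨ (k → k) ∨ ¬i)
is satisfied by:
  {k: True}


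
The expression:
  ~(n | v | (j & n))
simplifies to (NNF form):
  ~n & ~v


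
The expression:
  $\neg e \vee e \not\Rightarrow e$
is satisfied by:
  {e: False}


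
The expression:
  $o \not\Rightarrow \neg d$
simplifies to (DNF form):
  $d \wedge o$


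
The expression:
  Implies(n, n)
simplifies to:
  True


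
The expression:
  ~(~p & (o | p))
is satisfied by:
  {p: True, o: False}
  {o: False, p: False}
  {o: True, p: True}


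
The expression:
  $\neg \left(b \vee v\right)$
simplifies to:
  $\neg b \wedge \neg v$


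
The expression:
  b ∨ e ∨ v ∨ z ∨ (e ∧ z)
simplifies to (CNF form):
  b ∨ e ∨ v ∨ z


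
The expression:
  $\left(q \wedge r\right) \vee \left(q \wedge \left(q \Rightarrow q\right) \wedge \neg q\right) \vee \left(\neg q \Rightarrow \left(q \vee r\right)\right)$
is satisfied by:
  {r: True, q: True}
  {r: True, q: False}
  {q: True, r: False}


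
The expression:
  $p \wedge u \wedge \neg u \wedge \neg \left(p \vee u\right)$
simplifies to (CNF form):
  $\text{False}$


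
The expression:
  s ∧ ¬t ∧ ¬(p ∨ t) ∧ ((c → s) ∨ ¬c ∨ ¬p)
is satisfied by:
  {s: True, p: False, t: False}


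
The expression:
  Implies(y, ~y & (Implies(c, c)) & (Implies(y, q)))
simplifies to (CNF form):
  ~y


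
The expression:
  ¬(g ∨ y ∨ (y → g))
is never true.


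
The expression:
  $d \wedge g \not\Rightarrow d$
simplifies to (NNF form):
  $\text{False}$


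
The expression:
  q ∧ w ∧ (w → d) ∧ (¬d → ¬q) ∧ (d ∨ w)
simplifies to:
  d ∧ q ∧ w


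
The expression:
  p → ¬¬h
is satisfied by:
  {h: True, p: False}
  {p: False, h: False}
  {p: True, h: True}


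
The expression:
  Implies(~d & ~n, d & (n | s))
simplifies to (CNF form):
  d | n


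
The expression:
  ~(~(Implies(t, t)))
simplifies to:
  True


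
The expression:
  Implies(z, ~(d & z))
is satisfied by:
  {z: False, d: False}
  {d: True, z: False}
  {z: True, d: False}


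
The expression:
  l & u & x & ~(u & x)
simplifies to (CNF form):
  False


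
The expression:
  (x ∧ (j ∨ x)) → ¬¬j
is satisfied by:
  {j: True, x: False}
  {x: False, j: False}
  {x: True, j: True}


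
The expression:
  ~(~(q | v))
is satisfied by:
  {q: True, v: True}
  {q: True, v: False}
  {v: True, q: False}


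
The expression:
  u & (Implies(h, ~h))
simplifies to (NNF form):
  u & ~h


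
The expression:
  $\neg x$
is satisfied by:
  {x: False}


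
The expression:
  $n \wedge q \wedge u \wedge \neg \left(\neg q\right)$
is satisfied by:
  {u: True, q: True, n: True}


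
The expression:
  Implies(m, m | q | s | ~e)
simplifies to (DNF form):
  True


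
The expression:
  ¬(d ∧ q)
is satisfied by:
  {q: False, d: False}
  {d: True, q: False}
  {q: True, d: False}


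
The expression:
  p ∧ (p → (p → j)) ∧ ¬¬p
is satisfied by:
  {p: True, j: True}


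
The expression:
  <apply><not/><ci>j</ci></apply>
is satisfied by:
  {j: False}


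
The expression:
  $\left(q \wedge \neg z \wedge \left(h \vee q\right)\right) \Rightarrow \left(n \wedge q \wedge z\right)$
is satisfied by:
  {z: True, q: False}
  {q: False, z: False}
  {q: True, z: True}


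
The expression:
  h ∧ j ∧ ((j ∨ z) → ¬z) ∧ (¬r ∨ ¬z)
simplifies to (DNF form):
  h ∧ j ∧ ¬z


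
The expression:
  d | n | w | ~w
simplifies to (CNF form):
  True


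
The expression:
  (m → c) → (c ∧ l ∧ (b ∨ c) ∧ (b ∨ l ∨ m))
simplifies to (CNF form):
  (c ∨ m) ∧ (c ∨ ¬c) ∧ (l ∨ m) ∧ (l ∨ ¬c)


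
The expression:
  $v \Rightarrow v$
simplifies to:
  $\text{True}$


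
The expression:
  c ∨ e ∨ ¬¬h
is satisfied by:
  {c: True, e: True, h: True}
  {c: True, e: True, h: False}
  {c: True, h: True, e: False}
  {c: True, h: False, e: False}
  {e: True, h: True, c: False}
  {e: True, h: False, c: False}
  {h: True, e: False, c: False}


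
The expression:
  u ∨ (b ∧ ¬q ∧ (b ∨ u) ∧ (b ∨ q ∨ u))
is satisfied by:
  {u: True, b: True, q: False}
  {u: True, b: False, q: False}
  {q: True, u: True, b: True}
  {q: True, u: True, b: False}
  {b: True, q: False, u: False}


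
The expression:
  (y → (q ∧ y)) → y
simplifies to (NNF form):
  y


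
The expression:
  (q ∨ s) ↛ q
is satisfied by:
  {s: True, q: False}


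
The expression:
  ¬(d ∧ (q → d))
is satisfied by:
  {d: False}


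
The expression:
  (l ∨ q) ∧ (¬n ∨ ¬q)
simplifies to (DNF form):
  (l ∧ ¬q) ∨ (q ∧ ¬n)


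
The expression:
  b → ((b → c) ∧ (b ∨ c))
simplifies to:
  c ∨ ¬b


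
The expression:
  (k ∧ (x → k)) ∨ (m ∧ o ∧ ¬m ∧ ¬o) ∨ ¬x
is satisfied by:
  {k: True, x: False}
  {x: False, k: False}
  {x: True, k: True}


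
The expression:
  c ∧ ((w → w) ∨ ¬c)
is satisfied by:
  {c: True}


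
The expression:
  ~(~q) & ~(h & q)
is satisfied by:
  {q: True, h: False}


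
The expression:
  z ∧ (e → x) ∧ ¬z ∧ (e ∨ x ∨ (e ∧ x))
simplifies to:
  False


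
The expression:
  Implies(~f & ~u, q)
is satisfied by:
  {q: True, u: True, f: True}
  {q: True, u: True, f: False}
  {q: True, f: True, u: False}
  {q: True, f: False, u: False}
  {u: True, f: True, q: False}
  {u: True, f: False, q: False}
  {f: True, u: False, q: False}


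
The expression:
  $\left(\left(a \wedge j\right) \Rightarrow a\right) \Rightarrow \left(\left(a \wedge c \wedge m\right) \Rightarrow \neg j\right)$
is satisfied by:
  {m: False, a: False, c: False, j: False}
  {j: True, m: False, a: False, c: False}
  {c: True, m: False, a: False, j: False}
  {j: True, c: True, m: False, a: False}
  {a: True, j: False, m: False, c: False}
  {j: True, a: True, m: False, c: False}
  {c: True, a: True, j: False, m: False}
  {j: True, c: True, a: True, m: False}
  {m: True, c: False, a: False, j: False}
  {j: True, m: True, c: False, a: False}
  {c: True, m: True, j: False, a: False}
  {j: True, c: True, m: True, a: False}
  {a: True, m: True, c: False, j: False}
  {j: True, a: True, m: True, c: False}
  {c: True, a: True, m: True, j: False}


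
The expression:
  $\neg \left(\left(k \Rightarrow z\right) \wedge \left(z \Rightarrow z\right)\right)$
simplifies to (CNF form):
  $k \wedge \neg z$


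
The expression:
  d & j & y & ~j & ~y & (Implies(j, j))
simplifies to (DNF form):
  False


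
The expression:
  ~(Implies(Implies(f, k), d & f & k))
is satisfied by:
  {k: True, d: False, f: False}
  {d: False, f: False, k: False}
  {k: True, d: True, f: False}
  {d: True, k: False, f: False}
  {f: True, k: True, d: False}


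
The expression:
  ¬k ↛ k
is always true.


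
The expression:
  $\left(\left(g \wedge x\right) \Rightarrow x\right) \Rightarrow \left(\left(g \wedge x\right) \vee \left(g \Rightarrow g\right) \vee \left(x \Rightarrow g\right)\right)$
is always true.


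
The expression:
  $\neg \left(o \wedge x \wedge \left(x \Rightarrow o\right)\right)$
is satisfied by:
  {o: False, x: False}
  {x: True, o: False}
  {o: True, x: False}


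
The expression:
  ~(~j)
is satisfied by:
  {j: True}


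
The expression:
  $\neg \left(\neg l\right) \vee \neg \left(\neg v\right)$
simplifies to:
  $l \vee v$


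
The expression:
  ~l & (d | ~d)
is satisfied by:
  {l: False}


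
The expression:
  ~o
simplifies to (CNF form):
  ~o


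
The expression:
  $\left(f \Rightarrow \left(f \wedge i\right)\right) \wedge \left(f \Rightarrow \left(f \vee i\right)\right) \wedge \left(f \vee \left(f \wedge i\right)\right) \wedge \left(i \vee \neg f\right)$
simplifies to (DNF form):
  $f \wedge i$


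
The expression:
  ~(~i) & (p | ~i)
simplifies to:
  i & p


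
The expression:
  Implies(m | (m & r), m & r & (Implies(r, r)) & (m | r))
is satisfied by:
  {r: True, m: False}
  {m: False, r: False}
  {m: True, r: True}


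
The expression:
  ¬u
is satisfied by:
  {u: False}


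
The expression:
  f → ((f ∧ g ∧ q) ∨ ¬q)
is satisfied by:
  {g: True, q: False, f: False}
  {g: False, q: False, f: False}
  {f: True, g: True, q: False}
  {f: True, g: False, q: False}
  {q: True, g: True, f: False}
  {q: True, g: False, f: False}
  {q: True, f: True, g: True}


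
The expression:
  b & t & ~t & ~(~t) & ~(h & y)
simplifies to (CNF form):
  False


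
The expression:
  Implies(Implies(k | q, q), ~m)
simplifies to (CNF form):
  (k | ~m) & (~m | ~q)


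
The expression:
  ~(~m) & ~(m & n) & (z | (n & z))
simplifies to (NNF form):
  m & z & ~n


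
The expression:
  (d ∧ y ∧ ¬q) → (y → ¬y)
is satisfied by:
  {q: True, y: False, d: False}
  {q: False, y: False, d: False}
  {d: True, q: True, y: False}
  {d: True, q: False, y: False}
  {y: True, q: True, d: False}
  {y: True, q: False, d: False}
  {y: True, d: True, q: True}


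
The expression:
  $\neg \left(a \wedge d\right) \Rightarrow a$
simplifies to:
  $a$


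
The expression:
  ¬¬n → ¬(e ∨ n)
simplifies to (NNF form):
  ¬n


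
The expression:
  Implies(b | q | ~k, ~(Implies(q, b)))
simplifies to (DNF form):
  (k & ~b) | (q & ~b)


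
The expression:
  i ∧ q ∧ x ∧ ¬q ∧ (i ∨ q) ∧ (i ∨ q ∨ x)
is never true.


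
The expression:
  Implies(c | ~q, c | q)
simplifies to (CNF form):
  c | q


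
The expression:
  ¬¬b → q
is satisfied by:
  {q: True, b: False}
  {b: False, q: False}
  {b: True, q: True}


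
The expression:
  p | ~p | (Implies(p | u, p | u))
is always true.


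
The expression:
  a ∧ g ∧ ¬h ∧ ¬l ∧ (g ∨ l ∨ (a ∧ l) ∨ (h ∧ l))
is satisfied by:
  {a: True, g: True, h: False, l: False}


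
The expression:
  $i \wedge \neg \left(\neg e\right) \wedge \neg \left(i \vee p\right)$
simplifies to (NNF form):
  $\text{False}$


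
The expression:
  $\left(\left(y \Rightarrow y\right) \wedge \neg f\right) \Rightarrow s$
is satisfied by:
  {s: True, f: True}
  {s: True, f: False}
  {f: True, s: False}


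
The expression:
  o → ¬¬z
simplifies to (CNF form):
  z ∨ ¬o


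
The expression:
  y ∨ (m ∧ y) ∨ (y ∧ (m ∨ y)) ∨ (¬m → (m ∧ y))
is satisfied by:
  {y: True, m: True}
  {y: True, m: False}
  {m: True, y: False}


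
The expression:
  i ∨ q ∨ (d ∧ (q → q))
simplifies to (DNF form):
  d ∨ i ∨ q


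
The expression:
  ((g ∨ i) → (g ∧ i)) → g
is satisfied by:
  {i: True, g: True}
  {i: True, g: False}
  {g: True, i: False}


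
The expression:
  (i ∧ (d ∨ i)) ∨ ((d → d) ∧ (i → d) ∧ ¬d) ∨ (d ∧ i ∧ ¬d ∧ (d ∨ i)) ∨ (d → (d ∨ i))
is always true.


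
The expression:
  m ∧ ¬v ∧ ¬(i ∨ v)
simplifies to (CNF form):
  m ∧ ¬i ∧ ¬v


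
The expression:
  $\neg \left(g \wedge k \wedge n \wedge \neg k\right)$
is always true.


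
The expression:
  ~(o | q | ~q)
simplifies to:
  False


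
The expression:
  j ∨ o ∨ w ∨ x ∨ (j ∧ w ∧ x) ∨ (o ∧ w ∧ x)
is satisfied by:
  {x: True, o: True, w: True, j: True}
  {x: True, o: True, w: True, j: False}
  {x: True, o: True, j: True, w: False}
  {x: True, o: True, j: False, w: False}
  {x: True, w: True, j: True, o: False}
  {x: True, w: True, j: False, o: False}
  {x: True, w: False, j: True, o: False}
  {x: True, w: False, j: False, o: False}
  {o: True, w: True, j: True, x: False}
  {o: True, w: True, j: False, x: False}
  {o: True, j: True, w: False, x: False}
  {o: True, j: False, w: False, x: False}
  {w: True, j: True, o: False, x: False}
  {w: True, o: False, j: False, x: False}
  {j: True, o: False, w: False, x: False}
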